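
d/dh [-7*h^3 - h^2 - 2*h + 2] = -21*h^2 - 2*h - 2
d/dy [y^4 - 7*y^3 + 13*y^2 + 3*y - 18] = 4*y^3 - 21*y^2 + 26*y + 3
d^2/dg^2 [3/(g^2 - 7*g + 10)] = 6*(-g^2 + 7*g + (2*g - 7)^2 - 10)/(g^2 - 7*g + 10)^3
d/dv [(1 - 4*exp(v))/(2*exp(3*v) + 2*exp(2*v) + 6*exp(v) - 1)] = 2*(8*exp(3*v) + exp(2*v) - 2*exp(v) - 1)*exp(v)/(4*exp(6*v) + 8*exp(5*v) + 28*exp(4*v) + 20*exp(3*v) + 32*exp(2*v) - 12*exp(v) + 1)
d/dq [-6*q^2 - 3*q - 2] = -12*q - 3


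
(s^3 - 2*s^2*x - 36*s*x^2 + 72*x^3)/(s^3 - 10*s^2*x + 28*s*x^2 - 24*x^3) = (-s - 6*x)/(-s + 2*x)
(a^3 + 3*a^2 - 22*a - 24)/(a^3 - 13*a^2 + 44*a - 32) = (a^2 + 7*a + 6)/(a^2 - 9*a + 8)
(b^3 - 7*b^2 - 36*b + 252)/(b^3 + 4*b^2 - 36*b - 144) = (b - 7)/(b + 4)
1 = 1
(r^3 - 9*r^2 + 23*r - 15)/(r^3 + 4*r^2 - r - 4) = (r^2 - 8*r + 15)/(r^2 + 5*r + 4)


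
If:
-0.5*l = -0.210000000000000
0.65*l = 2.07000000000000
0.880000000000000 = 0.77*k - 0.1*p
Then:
No Solution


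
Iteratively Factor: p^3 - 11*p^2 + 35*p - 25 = (p - 5)*(p^2 - 6*p + 5) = (p - 5)*(p - 1)*(p - 5)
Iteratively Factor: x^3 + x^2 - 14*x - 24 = (x + 2)*(x^2 - x - 12) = (x - 4)*(x + 2)*(x + 3)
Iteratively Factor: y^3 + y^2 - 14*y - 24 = (y - 4)*(y^2 + 5*y + 6) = (y - 4)*(y + 2)*(y + 3)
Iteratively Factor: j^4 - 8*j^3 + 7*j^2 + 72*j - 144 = (j - 3)*(j^3 - 5*j^2 - 8*j + 48) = (j - 3)*(j + 3)*(j^2 - 8*j + 16) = (j - 4)*(j - 3)*(j + 3)*(j - 4)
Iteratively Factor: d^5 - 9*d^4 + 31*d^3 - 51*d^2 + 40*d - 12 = (d - 3)*(d^4 - 6*d^3 + 13*d^2 - 12*d + 4) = (d - 3)*(d - 2)*(d^3 - 4*d^2 + 5*d - 2) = (d - 3)*(d - 2)*(d - 1)*(d^2 - 3*d + 2) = (d - 3)*(d - 2)^2*(d - 1)*(d - 1)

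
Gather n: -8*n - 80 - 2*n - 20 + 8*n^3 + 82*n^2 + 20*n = 8*n^3 + 82*n^2 + 10*n - 100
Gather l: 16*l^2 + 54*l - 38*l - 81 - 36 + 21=16*l^2 + 16*l - 96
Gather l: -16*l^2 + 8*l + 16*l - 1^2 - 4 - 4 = -16*l^2 + 24*l - 9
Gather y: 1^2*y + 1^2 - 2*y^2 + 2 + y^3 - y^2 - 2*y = y^3 - 3*y^2 - y + 3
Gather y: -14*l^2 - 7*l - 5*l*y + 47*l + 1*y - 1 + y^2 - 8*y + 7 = -14*l^2 + 40*l + y^2 + y*(-5*l - 7) + 6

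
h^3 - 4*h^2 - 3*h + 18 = (h - 3)^2*(h + 2)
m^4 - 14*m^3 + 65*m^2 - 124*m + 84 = (m - 7)*(m - 3)*(m - 2)^2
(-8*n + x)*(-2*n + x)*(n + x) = 16*n^3 + 6*n^2*x - 9*n*x^2 + x^3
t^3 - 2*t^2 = t^2*(t - 2)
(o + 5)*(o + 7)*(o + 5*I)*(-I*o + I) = -I*o^4 + 5*o^3 - 11*I*o^3 + 55*o^2 - 23*I*o^2 + 115*o + 35*I*o - 175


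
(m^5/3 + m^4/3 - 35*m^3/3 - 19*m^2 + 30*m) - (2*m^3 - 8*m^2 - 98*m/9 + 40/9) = m^5/3 + m^4/3 - 41*m^3/3 - 11*m^2 + 368*m/9 - 40/9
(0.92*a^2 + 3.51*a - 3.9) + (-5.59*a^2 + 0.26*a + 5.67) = -4.67*a^2 + 3.77*a + 1.77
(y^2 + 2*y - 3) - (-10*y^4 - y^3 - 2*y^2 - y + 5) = 10*y^4 + y^3 + 3*y^2 + 3*y - 8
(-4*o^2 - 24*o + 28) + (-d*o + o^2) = -d*o - 3*o^2 - 24*o + 28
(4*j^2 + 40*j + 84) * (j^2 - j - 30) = 4*j^4 + 36*j^3 - 76*j^2 - 1284*j - 2520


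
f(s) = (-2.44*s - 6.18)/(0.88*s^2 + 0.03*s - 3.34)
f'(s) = (-2.44*s - 6.18)*(-1.76*s - 0.03)/(0.88*s^2 + 0.03*s - 3.34)^2 - 2.44/(0.88*s^2 + 0.03*s - 3.34) = (2.1472*s^2 + 10.8768*s + 8.335)/(0.7744*s^4 + 0.0528*s^3 - 5.8775*s^2 - 0.2004*s + 11.1556)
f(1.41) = 6.21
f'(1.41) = 11.66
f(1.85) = 39.22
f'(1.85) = 481.49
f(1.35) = 5.59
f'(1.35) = 9.37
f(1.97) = -81.81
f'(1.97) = 2112.38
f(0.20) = 2.02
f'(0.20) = 0.97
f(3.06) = -2.73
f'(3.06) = 2.48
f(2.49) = -5.59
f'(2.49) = 10.15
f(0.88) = 3.16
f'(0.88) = 2.82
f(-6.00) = 0.30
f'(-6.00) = 0.03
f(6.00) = -0.73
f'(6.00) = 0.19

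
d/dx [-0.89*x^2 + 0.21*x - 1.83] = 0.21 - 1.78*x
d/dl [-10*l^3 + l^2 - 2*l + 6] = -30*l^2 + 2*l - 2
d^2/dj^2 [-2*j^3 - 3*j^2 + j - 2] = -12*j - 6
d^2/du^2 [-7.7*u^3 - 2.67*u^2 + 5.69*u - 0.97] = -46.2*u - 5.34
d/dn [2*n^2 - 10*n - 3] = 4*n - 10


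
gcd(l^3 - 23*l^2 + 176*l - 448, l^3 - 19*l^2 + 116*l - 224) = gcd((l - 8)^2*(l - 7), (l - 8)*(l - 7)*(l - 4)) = l^2 - 15*l + 56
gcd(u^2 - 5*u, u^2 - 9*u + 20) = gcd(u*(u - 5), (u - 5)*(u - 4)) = u - 5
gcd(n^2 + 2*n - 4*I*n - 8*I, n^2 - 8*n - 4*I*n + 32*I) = n - 4*I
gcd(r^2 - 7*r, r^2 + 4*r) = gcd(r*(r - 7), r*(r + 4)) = r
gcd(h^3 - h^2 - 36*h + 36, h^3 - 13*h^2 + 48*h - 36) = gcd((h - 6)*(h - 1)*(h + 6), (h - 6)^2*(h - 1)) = h^2 - 7*h + 6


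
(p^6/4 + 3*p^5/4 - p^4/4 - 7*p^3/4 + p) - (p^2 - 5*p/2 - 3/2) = p^6/4 + 3*p^5/4 - p^4/4 - 7*p^3/4 - p^2 + 7*p/2 + 3/2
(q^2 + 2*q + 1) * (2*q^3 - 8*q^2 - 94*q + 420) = 2*q^5 - 4*q^4 - 108*q^3 + 224*q^2 + 746*q + 420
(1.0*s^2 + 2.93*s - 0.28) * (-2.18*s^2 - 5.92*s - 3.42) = -2.18*s^4 - 12.3074*s^3 - 20.1552*s^2 - 8.363*s + 0.9576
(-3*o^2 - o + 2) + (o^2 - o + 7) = -2*o^2 - 2*o + 9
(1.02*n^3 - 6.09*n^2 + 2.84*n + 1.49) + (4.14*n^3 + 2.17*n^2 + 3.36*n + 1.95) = 5.16*n^3 - 3.92*n^2 + 6.2*n + 3.44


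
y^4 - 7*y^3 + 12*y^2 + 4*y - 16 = (y - 4)*(y - 2)^2*(y + 1)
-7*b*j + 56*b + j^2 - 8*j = (-7*b + j)*(j - 8)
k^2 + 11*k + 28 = (k + 4)*(k + 7)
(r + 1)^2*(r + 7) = r^3 + 9*r^2 + 15*r + 7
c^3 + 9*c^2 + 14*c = c*(c + 2)*(c + 7)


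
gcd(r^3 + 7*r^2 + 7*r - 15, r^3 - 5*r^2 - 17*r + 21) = r^2 + 2*r - 3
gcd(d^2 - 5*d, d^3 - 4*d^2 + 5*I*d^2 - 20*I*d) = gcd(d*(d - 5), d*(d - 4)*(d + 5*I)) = d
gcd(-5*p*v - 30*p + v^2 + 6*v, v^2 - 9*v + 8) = 1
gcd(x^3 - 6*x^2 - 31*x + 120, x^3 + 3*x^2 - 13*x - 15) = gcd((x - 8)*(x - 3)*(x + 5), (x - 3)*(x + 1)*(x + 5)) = x^2 + 2*x - 15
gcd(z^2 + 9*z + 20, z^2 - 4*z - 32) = z + 4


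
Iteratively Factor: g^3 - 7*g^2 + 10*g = (g)*(g^2 - 7*g + 10) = g*(g - 5)*(g - 2)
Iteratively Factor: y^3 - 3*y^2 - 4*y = (y + 1)*(y^2 - 4*y) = (y - 4)*(y + 1)*(y)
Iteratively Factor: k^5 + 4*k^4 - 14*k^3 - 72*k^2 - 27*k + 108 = (k + 3)*(k^4 + k^3 - 17*k^2 - 21*k + 36) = (k + 3)^2*(k^3 - 2*k^2 - 11*k + 12) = (k - 1)*(k + 3)^2*(k^2 - k - 12) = (k - 1)*(k + 3)^3*(k - 4)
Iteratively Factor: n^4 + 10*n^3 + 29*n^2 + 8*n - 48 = (n + 4)*(n^3 + 6*n^2 + 5*n - 12) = (n + 4)^2*(n^2 + 2*n - 3) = (n + 3)*(n + 4)^2*(n - 1)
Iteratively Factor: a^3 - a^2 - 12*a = (a - 4)*(a^2 + 3*a) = (a - 4)*(a + 3)*(a)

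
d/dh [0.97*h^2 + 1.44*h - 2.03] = 1.94*h + 1.44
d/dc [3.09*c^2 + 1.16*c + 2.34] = 6.18*c + 1.16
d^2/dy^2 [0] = 0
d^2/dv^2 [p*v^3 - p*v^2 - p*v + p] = 2*p*(3*v - 1)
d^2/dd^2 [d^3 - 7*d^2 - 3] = 6*d - 14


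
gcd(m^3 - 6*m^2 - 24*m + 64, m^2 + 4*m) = m + 4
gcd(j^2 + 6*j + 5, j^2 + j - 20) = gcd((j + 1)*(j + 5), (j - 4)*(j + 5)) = j + 5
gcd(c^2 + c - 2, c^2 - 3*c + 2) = c - 1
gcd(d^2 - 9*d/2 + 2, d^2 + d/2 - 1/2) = d - 1/2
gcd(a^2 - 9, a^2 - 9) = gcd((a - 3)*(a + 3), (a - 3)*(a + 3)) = a^2 - 9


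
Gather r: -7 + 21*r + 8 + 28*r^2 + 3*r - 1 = 28*r^2 + 24*r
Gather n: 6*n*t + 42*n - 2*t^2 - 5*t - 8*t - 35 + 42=n*(6*t + 42) - 2*t^2 - 13*t + 7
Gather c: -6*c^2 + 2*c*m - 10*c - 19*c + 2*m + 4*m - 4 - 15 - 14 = -6*c^2 + c*(2*m - 29) + 6*m - 33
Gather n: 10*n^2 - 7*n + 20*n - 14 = 10*n^2 + 13*n - 14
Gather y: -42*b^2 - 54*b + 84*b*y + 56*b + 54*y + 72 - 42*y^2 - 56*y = -42*b^2 + 2*b - 42*y^2 + y*(84*b - 2) + 72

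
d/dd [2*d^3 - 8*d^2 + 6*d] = 6*d^2 - 16*d + 6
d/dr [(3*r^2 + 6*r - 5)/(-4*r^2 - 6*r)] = (3*r^2 - 20*r - 15)/(2*r^2*(4*r^2 + 12*r + 9))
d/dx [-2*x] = -2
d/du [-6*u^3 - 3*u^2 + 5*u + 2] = -18*u^2 - 6*u + 5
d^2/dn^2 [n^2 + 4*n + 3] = 2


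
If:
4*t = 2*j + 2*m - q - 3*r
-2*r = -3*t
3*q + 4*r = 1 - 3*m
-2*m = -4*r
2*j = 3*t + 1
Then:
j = 7/22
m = -4/11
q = 31/33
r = -2/11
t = -4/33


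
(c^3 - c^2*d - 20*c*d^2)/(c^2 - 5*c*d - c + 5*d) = c*(c + 4*d)/(c - 1)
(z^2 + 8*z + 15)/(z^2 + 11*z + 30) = (z + 3)/(z + 6)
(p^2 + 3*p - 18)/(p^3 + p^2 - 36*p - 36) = (p - 3)/(p^2 - 5*p - 6)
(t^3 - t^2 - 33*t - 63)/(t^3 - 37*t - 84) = (t + 3)/(t + 4)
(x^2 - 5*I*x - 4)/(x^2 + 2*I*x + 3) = (x - 4*I)/(x + 3*I)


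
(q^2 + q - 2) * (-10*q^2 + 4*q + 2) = -10*q^4 - 6*q^3 + 26*q^2 - 6*q - 4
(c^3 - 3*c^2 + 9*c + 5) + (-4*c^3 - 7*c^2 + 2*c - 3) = -3*c^3 - 10*c^2 + 11*c + 2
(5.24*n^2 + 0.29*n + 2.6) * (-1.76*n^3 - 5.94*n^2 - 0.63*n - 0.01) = -9.2224*n^5 - 31.636*n^4 - 9.5998*n^3 - 15.6791*n^2 - 1.6409*n - 0.026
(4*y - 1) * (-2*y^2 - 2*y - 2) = -8*y^3 - 6*y^2 - 6*y + 2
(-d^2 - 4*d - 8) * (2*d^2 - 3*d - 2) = -2*d^4 - 5*d^3 - 2*d^2 + 32*d + 16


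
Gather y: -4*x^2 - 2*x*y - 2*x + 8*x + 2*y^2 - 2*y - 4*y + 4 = -4*x^2 + 6*x + 2*y^2 + y*(-2*x - 6) + 4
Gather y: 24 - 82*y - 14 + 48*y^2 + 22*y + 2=48*y^2 - 60*y + 12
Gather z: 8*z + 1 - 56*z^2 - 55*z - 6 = -56*z^2 - 47*z - 5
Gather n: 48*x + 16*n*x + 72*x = 16*n*x + 120*x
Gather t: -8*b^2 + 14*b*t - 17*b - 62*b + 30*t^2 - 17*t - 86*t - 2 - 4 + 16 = -8*b^2 - 79*b + 30*t^2 + t*(14*b - 103) + 10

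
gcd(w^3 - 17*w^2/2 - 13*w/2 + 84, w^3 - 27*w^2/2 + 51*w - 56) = w^2 - 23*w/2 + 28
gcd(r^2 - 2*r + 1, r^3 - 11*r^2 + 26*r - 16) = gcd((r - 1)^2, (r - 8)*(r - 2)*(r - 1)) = r - 1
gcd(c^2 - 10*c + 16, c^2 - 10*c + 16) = c^2 - 10*c + 16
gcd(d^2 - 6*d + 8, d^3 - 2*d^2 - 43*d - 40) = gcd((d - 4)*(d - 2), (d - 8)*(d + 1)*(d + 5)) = 1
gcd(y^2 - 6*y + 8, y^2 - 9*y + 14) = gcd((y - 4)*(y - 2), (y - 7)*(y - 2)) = y - 2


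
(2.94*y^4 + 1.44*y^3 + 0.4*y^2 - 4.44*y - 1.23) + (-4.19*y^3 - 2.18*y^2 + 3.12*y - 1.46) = 2.94*y^4 - 2.75*y^3 - 1.78*y^2 - 1.32*y - 2.69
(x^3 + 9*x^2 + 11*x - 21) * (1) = x^3 + 9*x^2 + 11*x - 21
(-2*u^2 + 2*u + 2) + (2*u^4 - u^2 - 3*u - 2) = 2*u^4 - 3*u^2 - u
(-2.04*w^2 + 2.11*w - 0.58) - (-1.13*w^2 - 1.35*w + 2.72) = -0.91*w^2 + 3.46*w - 3.3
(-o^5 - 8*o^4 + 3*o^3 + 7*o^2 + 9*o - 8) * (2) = -2*o^5 - 16*o^4 + 6*o^3 + 14*o^2 + 18*o - 16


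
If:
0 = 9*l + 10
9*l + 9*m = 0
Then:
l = -10/9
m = 10/9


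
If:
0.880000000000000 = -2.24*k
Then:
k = -0.39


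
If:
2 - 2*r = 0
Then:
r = 1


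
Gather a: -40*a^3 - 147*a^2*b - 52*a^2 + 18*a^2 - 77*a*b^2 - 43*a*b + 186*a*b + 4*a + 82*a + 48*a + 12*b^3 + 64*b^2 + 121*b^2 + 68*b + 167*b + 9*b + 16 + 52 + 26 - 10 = -40*a^3 + a^2*(-147*b - 34) + a*(-77*b^2 + 143*b + 134) + 12*b^3 + 185*b^2 + 244*b + 84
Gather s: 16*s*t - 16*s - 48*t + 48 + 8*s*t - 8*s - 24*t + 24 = s*(24*t - 24) - 72*t + 72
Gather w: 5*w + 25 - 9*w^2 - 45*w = -9*w^2 - 40*w + 25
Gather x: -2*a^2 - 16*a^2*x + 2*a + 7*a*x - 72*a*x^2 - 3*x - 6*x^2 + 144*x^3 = -2*a^2 + 2*a + 144*x^3 + x^2*(-72*a - 6) + x*(-16*a^2 + 7*a - 3)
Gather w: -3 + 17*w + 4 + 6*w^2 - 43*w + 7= 6*w^2 - 26*w + 8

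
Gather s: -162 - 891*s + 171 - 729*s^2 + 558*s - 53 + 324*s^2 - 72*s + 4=-405*s^2 - 405*s - 40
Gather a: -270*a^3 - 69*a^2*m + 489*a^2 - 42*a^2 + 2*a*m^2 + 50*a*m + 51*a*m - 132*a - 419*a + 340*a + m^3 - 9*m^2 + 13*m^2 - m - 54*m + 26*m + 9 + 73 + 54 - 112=-270*a^3 + a^2*(447 - 69*m) + a*(2*m^2 + 101*m - 211) + m^3 + 4*m^2 - 29*m + 24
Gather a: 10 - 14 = -4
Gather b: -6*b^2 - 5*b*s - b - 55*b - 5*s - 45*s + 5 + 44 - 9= -6*b^2 + b*(-5*s - 56) - 50*s + 40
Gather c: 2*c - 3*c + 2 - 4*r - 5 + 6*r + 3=-c + 2*r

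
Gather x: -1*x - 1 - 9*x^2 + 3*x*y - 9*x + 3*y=-9*x^2 + x*(3*y - 10) + 3*y - 1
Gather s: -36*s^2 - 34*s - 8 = -36*s^2 - 34*s - 8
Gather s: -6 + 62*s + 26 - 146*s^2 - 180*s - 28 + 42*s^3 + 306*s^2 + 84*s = 42*s^3 + 160*s^2 - 34*s - 8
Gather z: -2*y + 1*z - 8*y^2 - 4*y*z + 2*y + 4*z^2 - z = -8*y^2 - 4*y*z + 4*z^2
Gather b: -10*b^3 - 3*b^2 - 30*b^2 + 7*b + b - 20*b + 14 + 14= -10*b^3 - 33*b^2 - 12*b + 28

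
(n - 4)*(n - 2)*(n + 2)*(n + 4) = n^4 - 20*n^2 + 64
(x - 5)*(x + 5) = x^2 - 25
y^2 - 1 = (y - 1)*(y + 1)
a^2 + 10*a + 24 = (a + 4)*(a + 6)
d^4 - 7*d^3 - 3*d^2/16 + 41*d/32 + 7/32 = (d - 7)*(d - 1/2)*(d + 1/4)^2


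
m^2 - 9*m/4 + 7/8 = (m - 7/4)*(m - 1/2)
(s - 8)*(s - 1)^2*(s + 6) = s^4 - 4*s^3 - 43*s^2 + 94*s - 48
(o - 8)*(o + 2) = o^2 - 6*o - 16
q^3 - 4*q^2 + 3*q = q*(q - 3)*(q - 1)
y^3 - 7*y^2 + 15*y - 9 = (y - 3)^2*(y - 1)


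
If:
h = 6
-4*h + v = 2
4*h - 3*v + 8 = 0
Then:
No Solution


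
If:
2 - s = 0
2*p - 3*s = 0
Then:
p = 3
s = 2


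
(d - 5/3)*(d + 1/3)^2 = d^3 - d^2 - d - 5/27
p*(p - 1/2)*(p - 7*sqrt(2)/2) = p^3 - 7*sqrt(2)*p^2/2 - p^2/2 + 7*sqrt(2)*p/4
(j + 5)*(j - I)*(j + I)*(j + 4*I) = j^4 + 5*j^3 + 4*I*j^3 + j^2 + 20*I*j^2 + 5*j + 4*I*j + 20*I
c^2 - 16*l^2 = (c - 4*l)*(c + 4*l)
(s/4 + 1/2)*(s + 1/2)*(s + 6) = s^3/4 + 17*s^2/8 + 4*s + 3/2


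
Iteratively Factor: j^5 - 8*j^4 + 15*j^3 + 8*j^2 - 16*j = (j + 1)*(j^4 - 9*j^3 + 24*j^2 - 16*j) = (j - 4)*(j + 1)*(j^3 - 5*j^2 + 4*j) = (j - 4)^2*(j + 1)*(j^2 - j) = j*(j - 4)^2*(j + 1)*(j - 1)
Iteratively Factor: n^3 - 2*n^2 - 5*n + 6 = (n + 2)*(n^2 - 4*n + 3) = (n - 1)*(n + 2)*(n - 3)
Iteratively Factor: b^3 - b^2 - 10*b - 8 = (b - 4)*(b^2 + 3*b + 2) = (b - 4)*(b + 2)*(b + 1)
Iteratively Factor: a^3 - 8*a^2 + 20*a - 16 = (a - 4)*(a^2 - 4*a + 4) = (a - 4)*(a - 2)*(a - 2)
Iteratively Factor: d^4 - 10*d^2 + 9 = (d - 1)*(d^3 + d^2 - 9*d - 9) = (d - 1)*(d + 1)*(d^2 - 9) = (d - 3)*(d - 1)*(d + 1)*(d + 3)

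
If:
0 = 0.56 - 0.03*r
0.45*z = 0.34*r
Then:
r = 18.67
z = 14.10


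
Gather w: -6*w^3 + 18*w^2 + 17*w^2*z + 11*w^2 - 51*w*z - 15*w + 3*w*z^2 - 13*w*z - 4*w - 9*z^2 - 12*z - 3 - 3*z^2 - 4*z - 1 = -6*w^3 + w^2*(17*z + 29) + w*(3*z^2 - 64*z - 19) - 12*z^2 - 16*z - 4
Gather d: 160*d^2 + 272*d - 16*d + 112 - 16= 160*d^2 + 256*d + 96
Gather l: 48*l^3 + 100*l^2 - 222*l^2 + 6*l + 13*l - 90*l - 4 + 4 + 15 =48*l^3 - 122*l^2 - 71*l + 15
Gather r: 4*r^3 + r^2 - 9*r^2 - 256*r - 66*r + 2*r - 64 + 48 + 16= 4*r^3 - 8*r^2 - 320*r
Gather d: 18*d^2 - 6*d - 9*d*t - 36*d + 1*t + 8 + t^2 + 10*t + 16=18*d^2 + d*(-9*t - 42) + t^2 + 11*t + 24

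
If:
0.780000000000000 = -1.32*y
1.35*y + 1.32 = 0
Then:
No Solution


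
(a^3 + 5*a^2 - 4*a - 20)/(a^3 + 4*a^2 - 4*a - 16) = (a + 5)/(a + 4)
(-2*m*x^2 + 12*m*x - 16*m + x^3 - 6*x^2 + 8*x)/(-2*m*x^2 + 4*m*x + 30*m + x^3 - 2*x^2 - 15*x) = (x^2 - 6*x + 8)/(x^2 - 2*x - 15)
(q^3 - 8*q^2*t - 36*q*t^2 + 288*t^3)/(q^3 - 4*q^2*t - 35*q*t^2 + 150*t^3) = (q^2 - 14*q*t + 48*t^2)/(q^2 - 10*q*t + 25*t^2)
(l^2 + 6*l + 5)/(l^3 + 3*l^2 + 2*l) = (l + 5)/(l*(l + 2))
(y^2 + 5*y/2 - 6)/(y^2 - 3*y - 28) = (y - 3/2)/(y - 7)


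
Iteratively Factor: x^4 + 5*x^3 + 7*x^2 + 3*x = (x + 1)*(x^3 + 4*x^2 + 3*x) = (x + 1)^2*(x^2 + 3*x) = (x + 1)^2*(x + 3)*(x)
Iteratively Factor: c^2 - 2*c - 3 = (c + 1)*(c - 3)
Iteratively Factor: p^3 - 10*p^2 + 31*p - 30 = (p - 3)*(p^2 - 7*p + 10) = (p - 5)*(p - 3)*(p - 2)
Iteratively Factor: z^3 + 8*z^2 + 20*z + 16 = (z + 2)*(z^2 + 6*z + 8) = (z + 2)*(z + 4)*(z + 2)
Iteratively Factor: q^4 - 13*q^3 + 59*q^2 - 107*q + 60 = (q - 4)*(q^3 - 9*q^2 + 23*q - 15) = (q - 4)*(q - 3)*(q^2 - 6*q + 5) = (q - 4)*(q - 3)*(q - 1)*(q - 5)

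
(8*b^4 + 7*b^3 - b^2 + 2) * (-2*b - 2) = -16*b^5 - 30*b^4 - 12*b^3 + 2*b^2 - 4*b - 4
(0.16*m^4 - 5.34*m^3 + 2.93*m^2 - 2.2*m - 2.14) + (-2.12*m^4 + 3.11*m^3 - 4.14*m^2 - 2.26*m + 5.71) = -1.96*m^4 - 2.23*m^3 - 1.21*m^2 - 4.46*m + 3.57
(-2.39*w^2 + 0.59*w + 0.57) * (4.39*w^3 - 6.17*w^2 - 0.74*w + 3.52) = -10.4921*w^5 + 17.3364*w^4 + 0.6306*w^3 - 12.3663*w^2 + 1.655*w + 2.0064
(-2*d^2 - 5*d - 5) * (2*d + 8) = -4*d^3 - 26*d^2 - 50*d - 40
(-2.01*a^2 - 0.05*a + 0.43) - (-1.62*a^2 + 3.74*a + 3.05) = -0.39*a^2 - 3.79*a - 2.62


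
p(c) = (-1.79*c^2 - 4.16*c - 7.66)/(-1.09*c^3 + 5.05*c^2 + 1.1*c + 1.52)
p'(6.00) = -2.06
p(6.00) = 2.13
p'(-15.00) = -0.00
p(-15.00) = -0.07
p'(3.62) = -1.46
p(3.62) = -2.31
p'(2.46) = -0.19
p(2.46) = -1.55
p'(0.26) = 4.47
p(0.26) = -4.16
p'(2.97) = -0.53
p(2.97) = -1.72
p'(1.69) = 0.30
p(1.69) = -1.58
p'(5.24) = -21.63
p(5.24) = 7.22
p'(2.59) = -0.26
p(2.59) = -1.58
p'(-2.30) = -0.09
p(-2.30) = -0.19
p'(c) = (-3.58*c - 4.16)/(-1.09*c^3 + 5.05*c^2 + 1.1*c + 1.52) + (-1.79*c^2 - 4.16*c - 7.66)*(3.27*c^2 - 10.1*c - 1.1)/(-1.09*c^3 + 5.05*c^2 + 1.1*c + 1.52)^2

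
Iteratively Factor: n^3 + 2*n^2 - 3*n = (n + 3)*(n^2 - n) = n*(n + 3)*(n - 1)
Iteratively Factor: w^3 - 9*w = (w)*(w^2 - 9) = w*(w + 3)*(w - 3)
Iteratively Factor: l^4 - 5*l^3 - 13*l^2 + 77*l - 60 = (l + 4)*(l^3 - 9*l^2 + 23*l - 15) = (l - 5)*(l + 4)*(l^2 - 4*l + 3) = (l - 5)*(l - 1)*(l + 4)*(l - 3)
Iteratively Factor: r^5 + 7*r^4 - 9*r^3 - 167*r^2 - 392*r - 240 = (r + 4)*(r^4 + 3*r^3 - 21*r^2 - 83*r - 60) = (r - 5)*(r + 4)*(r^3 + 8*r^2 + 19*r + 12) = (r - 5)*(r + 1)*(r + 4)*(r^2 + 7*r + 12) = (r - 5)*(r + 1)*(r + 3)*(r + 4)*(r + 4)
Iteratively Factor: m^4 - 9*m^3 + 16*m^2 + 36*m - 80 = (m - 2)*(m^3 - 7*m^2 + 2*m + 40) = (m - 4)*(m - 2)*(m^2 - 3*m - 10) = (m - 4)*(m - 2)*(m + 2)*(m - 5)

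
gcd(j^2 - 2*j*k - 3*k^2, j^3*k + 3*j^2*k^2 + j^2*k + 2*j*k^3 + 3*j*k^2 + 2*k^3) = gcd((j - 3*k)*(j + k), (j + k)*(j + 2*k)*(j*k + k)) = j + k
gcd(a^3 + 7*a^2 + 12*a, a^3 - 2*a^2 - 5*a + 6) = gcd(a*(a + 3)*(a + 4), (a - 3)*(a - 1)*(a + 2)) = 1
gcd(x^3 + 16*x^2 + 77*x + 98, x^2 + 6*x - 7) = x + 7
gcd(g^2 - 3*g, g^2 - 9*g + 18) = g - 3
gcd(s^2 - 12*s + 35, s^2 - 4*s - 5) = s - 5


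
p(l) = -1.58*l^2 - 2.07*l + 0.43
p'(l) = -3.16*l - 2.07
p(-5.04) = -29.27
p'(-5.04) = 13.86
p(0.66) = -1.62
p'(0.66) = -4.16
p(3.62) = -27.77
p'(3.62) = -13.51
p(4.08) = -34.32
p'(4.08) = -14.96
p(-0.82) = 1.07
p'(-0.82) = 0.52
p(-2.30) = -3.17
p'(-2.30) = 5.20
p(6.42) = -77.98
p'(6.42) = -22.36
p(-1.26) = 0.53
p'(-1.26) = 1.91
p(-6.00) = -44.03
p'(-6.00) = 16.89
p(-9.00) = -108.92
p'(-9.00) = 26.37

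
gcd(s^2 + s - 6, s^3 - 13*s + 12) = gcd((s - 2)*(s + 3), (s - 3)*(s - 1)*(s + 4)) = 1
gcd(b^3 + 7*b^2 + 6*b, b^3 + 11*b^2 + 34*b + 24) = b^2 + 7*b + 6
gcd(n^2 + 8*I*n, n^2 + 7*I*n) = n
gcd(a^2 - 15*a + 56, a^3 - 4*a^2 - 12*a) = 1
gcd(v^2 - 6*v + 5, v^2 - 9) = 1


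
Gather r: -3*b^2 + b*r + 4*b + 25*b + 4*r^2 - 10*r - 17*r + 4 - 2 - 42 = -3*b^2 + 29*b + 4*r^2 + r*(b - 27) - 40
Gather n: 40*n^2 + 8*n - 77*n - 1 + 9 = 40*n^2 - 69*n + 8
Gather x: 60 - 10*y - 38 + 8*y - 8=14 - 2*y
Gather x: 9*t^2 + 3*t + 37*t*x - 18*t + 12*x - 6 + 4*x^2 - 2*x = 9*t^2 - 15*t + 4*x^2 + x*(37*t + 10) - 6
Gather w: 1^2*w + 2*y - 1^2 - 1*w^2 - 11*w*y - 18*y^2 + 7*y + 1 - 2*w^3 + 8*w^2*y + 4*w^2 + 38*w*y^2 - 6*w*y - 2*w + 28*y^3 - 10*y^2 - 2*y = -2*w^3 + w^2*(8*y + 3) + w*(38*y^2 - 17*y - 1) + 28*y^3 - 28*y^2 + 7*y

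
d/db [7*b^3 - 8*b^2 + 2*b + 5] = 21*b^2 - 16*b + 2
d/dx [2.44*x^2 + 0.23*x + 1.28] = 4.88*x + 0.23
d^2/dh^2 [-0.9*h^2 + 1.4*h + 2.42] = -1.80000000000000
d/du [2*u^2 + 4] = 4*u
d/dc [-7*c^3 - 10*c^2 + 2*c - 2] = -21*c^2 - 20*c + 2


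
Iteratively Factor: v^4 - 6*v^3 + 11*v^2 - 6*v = (v)*(v^3 - 6*v^2 + 11*v - 6) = v*(v - 1)*(v^2 - 5*v + 6) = v*(v - 3)*(v - 1)*(v - 2)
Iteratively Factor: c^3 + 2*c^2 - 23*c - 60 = (c + 4)*(c^2 - 2*c - 15) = (c - 5)*(c + 4)*(c + 3)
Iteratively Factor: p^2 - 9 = (p - 3)*(p + 3)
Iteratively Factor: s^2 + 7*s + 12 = (s + 3)*(s + 4)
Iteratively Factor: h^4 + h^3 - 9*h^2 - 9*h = (h - 3)*(h^3 + 4*h^2 + 3*h) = (h - 3)*(h + 3)*(h^2 + h) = h*(h - 3)*(h + 3)*(h + 1)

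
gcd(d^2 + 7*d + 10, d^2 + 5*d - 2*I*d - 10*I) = d + 5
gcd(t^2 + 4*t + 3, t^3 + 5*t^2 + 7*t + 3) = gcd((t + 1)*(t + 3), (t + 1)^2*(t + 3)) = t^2 + 4*t + 3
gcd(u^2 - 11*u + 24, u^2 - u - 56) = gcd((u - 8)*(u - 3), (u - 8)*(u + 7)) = u - 8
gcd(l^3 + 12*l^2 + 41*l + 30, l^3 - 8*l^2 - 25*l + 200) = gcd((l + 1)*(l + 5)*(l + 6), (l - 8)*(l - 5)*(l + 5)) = l + 5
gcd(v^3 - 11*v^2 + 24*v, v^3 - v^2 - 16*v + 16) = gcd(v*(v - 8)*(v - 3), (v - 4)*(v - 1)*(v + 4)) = 1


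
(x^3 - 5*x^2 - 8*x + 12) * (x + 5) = x^4 - 33*x^2 - 28*x + 60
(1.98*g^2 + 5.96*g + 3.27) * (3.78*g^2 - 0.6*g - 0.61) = 7.4844*g^4 + 21.3408*g^3 + 7.5768*g^2 - 5.5976*g - 1.9947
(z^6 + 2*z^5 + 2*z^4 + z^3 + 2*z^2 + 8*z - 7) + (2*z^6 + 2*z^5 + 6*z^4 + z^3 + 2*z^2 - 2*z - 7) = 3*z^6 + 4*z^5 + 8*z^4 + 2*z^3 + 4*z^2 + 6*z - 14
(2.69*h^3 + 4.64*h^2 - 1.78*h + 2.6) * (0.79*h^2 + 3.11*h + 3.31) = 2.1251*h^5 + 12.0315*h^4 + 21.9281*h^3 + 11.8766*h^2 + 2.1942*h + 8.606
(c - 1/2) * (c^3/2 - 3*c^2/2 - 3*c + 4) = c^4/2 - 7*c^3/4 - 9*c^2/4 + 11*c/2 - 2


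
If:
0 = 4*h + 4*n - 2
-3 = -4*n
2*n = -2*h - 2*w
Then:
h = -1/4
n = 3/4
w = -1/2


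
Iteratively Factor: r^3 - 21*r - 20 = (r - 5)*(r^2 + 5*r + 4) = (r - 5)*(r + 4)*(r + 1)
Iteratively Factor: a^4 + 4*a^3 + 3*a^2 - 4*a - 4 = (a + 2)*(a^3 + 2*a^2 - a - 2) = (a - 1)*(a + 2)*(a^2 + 3*a + 2) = (a - 1)*(a + 1)*(a + 2)*(a + 2)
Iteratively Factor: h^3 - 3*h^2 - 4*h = (h)*(h^2 - 3*h - 4) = h*(h - 4)*(h + 1)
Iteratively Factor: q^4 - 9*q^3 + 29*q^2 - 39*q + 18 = (q - 2)*(q^3 - 7*q^2 + 15*q - 9) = (q - 2)*(q - 1)*(q^2 - 6*q + 9) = (q - 3)*(q - 2)*(q - 1)*(q - 3)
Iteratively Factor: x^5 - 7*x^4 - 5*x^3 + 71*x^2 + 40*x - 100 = (x + 2)*(x^4 - 9*x^3 + 13*x^2 + 45*x - 50) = (x - 1)*(x + 2)*(x^3 - 8*x^2 + 5*x + 50) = (x - 1)*(x + 2)^2*(x^2 - 10*x + 25) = (x - 5)*(x - 1)*(x + 2)^2*(x - 5)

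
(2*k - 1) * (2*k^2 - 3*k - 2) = 4*k^3 - 8*k^2 - k + 2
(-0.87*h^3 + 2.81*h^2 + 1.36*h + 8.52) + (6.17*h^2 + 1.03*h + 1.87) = -0.87*h^3 + 8.98*h^2 + 2.39*h + 10.39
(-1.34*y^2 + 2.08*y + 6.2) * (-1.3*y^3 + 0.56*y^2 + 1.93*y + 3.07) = 1.742*y^5 - 3.4544*y^4 - 9.4814*y^3 + 3.3726*y^2 + 18.3516*y + 19.034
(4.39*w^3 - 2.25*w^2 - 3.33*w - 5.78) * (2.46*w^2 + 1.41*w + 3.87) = 10.7994*w^5 + 0.654899999999999*w^4 + 5.625*w^3 - 27.6216*w^2 - 21.0369*w - 22.3686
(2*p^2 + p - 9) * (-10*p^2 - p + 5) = -20*p^4 - 12*p^3 + 99*p^2 + 14*p - 45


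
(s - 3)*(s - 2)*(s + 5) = s^3 - 19*s + 30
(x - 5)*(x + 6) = x^2 + x - 30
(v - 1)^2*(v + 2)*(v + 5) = v^4 + 5*v^3 - 3*v^2 - 13*v + 10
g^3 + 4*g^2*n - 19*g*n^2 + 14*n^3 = (g - 2*n)*(g - n)*(g + 7*n)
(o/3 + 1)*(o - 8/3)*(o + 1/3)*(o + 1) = o^4/3 + 5*o^3/9 - 65*o^2/27 - 95*o/27 - 8/9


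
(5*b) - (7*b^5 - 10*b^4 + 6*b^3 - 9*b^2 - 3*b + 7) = -7*b^5 + 10*b^4 - 6*b^3 + 9*b^2 + 8*b - 7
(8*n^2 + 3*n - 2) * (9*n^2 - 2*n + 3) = 72*n^4 + 11*n^3 + 13*n - 6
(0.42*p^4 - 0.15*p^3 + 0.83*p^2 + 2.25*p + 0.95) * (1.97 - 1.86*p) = -0.7812*p^5 + 1.1064*p^4 - 1.8393*p^3 - 2.5499*p^2 + 2.6655*p + 1.8715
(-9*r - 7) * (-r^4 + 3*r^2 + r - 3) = 9*r^5 + 7*r^4 - 27*r^3 - 30*r^2 + 20*r + 21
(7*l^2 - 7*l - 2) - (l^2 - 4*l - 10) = 6*l^2 - 3*l + 8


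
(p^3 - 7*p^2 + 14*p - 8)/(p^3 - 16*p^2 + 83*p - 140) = (p^2 - 3*p + 2)/(p^2 - 12*p + 35)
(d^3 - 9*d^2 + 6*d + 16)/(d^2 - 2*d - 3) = (d^2 - 10*d + 16)/(d - 3)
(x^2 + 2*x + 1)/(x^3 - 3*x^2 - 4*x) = (x + 1)/(x*(x - 4))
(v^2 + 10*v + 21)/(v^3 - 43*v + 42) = (v + 3)/(v^2 - 7*v + 6)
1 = 1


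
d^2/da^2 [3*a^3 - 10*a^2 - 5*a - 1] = 18*a - 20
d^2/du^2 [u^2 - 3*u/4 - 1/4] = 2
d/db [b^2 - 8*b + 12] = 2*b - 8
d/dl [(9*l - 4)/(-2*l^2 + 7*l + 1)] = (18*l^2 - 16*l + 37)/(4*l^4 - 28*l^3 + 45*l^2 + 14*l + 1)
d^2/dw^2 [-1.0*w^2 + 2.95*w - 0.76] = -2.00000000000000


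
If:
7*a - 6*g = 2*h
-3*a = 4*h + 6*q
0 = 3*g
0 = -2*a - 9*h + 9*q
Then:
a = 0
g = 0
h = 0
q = 0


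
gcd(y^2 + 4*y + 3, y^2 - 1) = y + 1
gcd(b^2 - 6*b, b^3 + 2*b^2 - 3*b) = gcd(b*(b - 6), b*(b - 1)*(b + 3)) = b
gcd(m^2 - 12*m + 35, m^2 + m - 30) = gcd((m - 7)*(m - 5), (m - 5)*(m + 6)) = m - 5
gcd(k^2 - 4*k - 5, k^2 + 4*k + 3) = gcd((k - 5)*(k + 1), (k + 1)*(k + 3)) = k + 1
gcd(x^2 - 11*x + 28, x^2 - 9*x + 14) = x - 7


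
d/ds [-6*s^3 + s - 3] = 1 - 18*s^2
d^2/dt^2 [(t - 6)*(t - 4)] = 2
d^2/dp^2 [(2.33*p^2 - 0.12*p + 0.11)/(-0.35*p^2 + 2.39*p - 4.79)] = (-4.44089209850063e-16*p^4 - 3.86869*p^3 + 23.35662*p^2 - 0.654990000000008*p - 105.059794)/(0.042875*p^6 - 0.878325*p^5 + 7.75803*p^4 - 37.692929*p^3 + 106.174182*p^2 - 164.509197*p + 109.902239)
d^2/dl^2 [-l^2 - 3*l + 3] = -2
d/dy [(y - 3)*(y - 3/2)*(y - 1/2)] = 3*y^2 - 10*y + 27/4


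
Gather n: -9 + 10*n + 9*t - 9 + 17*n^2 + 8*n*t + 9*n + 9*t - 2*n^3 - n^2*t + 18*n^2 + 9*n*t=-2*n^3 + n^2*(35 - t) + n*(17*t + 19) + 18*t - 18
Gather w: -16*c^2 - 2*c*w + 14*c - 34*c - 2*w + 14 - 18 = -16*c^2 - 20*c + w*(-2*c - 2) - 4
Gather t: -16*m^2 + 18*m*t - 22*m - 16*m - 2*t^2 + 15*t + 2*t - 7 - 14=-16*m^2 - 38*m - 2*t^2 + t*(18*m + 17) - 21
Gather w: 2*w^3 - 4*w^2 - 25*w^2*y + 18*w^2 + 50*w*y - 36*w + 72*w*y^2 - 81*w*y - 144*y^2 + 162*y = 2*w^3 + w^2*(14 - 25*y) + w*(72*y^2 - 31*y - 36) - 144*y^2 + 162*y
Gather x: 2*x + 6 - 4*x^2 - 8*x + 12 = -4*x^2 - 6*x + 18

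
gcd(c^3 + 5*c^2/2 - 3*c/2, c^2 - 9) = c + 3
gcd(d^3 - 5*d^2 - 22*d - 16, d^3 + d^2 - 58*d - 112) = d^2 - 6*d - 16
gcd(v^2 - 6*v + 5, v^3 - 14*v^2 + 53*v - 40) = v^2 - 6*v + 5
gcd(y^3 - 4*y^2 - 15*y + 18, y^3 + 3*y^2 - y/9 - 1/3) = y + 3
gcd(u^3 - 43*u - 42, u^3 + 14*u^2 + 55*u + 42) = u^2 + 7*u + 6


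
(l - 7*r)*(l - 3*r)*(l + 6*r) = l^3 - 4*l^2*r - 39*l*r^2 + 126*r^3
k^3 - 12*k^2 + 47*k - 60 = (k - 5)*(k - 4)*(k - 3)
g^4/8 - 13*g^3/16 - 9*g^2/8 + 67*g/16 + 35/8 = (g/4 + 1/4)*(g/2 + 1)*(g - 7)*(g - 5/2)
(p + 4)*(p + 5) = p^2 + 9*p + 20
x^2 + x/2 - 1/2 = (x - 1/2)*(x + 1)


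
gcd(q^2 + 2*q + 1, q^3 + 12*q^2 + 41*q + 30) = q + 1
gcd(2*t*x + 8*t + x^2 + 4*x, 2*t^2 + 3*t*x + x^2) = 2*t + x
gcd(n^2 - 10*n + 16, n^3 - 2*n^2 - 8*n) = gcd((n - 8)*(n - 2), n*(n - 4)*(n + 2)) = 1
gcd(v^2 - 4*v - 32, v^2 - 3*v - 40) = v - 8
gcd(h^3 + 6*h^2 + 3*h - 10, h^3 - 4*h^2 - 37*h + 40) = h^2 + 4*h - 5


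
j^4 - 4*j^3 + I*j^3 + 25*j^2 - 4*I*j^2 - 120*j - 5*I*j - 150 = (j - 5)*(j + 1)*(j - 5*I)*(j + 6*I)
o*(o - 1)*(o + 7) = o^3 + 6*o^2 - 7*o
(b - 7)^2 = b^2 - 14*b + 49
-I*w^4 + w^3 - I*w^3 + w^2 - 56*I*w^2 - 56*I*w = w*(w - 7*I)*(w + 8*I)*(-I*w - I)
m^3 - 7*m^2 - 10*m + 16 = (m - 8)*(m - 1)*(m + 2)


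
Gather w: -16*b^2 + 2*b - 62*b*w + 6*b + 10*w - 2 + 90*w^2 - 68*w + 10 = -16*b^2 + 8*b + 90*w^2 + w*(-62*b - 58) + 8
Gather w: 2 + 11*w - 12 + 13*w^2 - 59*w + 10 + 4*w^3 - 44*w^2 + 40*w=4*w^3 - 31*w^2 - 8*w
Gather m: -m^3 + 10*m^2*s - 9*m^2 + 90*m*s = -m^3 + m^2*(10*s - 9) + 90*m*s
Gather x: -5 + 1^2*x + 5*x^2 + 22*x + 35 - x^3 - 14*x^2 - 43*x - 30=-x^3 - 9*x^2 - 20*x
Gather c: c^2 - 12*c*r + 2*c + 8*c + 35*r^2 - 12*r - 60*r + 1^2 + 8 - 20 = c^2 + c*(10 - 12*r) + 35*r^2 - 72*r - 11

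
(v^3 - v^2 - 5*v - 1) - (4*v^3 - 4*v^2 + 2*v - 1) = -3*v^3 + 3*v^2 - 7*v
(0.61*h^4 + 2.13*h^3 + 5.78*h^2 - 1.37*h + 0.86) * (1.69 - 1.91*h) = -1.1651*h^5 - 3.0374*h^4 - 7.4401*h^3 + 12.3849*h^2 - 3.9579*h + 1.4534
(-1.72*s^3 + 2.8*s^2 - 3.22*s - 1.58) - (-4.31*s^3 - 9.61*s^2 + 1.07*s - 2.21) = 2.59*s^3 + 12.41*s^2 - 4.29*s + 0.63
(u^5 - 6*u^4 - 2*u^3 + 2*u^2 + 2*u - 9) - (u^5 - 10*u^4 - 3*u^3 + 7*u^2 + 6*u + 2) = 4*u^4 + u^3 - 5*u^2 - 4*u - 11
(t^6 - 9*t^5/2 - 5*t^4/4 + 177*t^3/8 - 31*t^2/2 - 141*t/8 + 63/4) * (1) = t^6 - 9*t^5/2 - 5*t^4/4 + 177*t^3/8 - 31*t^2/2 - 141*t/8 + 63/4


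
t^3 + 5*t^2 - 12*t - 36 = (t - 3)*(t + 2)*(t + 6)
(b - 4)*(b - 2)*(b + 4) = b^3 - 2*b^2 - 16*b + 32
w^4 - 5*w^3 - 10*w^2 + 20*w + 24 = (w - 6)*(w - 2)*(w + 1)*(w + 2)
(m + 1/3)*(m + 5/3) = m^2 + 2*m + 5/9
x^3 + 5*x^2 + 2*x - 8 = (x - 1)*(x + 2)*(x + 4)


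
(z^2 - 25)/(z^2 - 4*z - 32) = (25 - z^2)/(-z^2 + 4*z + 32)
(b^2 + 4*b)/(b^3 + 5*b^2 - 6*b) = (b + 4)/(b^2 + 5*b - 6)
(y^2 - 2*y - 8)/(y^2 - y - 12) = (y + 2)/(y + 3)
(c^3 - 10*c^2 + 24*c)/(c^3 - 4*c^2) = (c - 6)/c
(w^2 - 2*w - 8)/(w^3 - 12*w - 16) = 1/(w + 2)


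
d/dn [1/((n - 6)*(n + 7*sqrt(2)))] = ((6 - n)*(n + 7*sqrt(2)) - (n - 6)^2)/((n - 6)^3*(n + 7*sqrt(2))^2)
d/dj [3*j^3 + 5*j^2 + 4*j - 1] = 9*j^2 + 10*j + 4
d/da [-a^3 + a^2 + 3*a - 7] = -3*a^2 + 2*a + 3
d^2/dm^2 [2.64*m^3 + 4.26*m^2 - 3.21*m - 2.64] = 15.84*m + 8.52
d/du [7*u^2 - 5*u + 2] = 14*u - 5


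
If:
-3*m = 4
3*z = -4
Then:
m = -4/3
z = -4/3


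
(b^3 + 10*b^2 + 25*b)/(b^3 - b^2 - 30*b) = (b + 5)/(b - 6)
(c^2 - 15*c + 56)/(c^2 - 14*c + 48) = (c - 7)/(c - 6)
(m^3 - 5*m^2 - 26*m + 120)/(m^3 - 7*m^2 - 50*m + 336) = (m^2 + m - 20)/(m^2 - m - 56)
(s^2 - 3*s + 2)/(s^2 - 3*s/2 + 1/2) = 2*(s - 2)/(2*s - 1)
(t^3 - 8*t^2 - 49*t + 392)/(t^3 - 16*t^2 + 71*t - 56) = (t + 7)/(t - 1)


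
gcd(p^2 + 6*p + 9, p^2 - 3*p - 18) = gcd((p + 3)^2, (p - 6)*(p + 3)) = p + 3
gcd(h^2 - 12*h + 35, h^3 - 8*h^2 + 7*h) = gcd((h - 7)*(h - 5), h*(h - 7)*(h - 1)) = h - 7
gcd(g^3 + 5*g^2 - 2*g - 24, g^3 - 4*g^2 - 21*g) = g + 3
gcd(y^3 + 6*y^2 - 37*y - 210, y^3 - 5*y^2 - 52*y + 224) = y + 7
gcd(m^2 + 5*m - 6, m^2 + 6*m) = m + 6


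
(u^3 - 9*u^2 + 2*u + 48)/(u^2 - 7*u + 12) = (u^2 - 6*u - 16)/(u - 4)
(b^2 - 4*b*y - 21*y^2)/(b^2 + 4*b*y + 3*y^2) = (b - 7*y)/(b + y)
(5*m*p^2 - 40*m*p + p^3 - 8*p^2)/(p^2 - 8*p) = 5*m + p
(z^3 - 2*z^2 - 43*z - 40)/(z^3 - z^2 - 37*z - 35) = (z - 8)/(z - 7)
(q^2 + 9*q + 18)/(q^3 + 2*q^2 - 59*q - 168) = (q + 6)/(q^2 - q - 56)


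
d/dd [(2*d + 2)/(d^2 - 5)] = 2*(d^2 - 2*d*(d + 1) - 5)/(d^2 - 5)^2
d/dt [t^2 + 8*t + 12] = 2*t + 8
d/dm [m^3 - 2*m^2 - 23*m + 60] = 3*m^2 - 4*m - 23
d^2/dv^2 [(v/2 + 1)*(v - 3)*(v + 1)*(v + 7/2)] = 6*v^2 + 21*v/2 - 7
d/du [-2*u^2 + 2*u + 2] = 2 - 4*u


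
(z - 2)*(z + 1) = z^2 - z - 2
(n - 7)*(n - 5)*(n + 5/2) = n^3 - 19*n^2/2 + 5*n + 175/2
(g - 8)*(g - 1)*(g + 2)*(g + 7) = g^4 - 59*g^2 - 54*g + 112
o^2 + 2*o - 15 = (o - 3)*(o + 5)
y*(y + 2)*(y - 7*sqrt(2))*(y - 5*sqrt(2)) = y^4 - 12*sqrt(2)*y^3 + 2*y^3 - 24*sqrt(2)*y^2 + 70*y^2 + 140*y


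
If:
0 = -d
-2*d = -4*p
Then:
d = 0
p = 0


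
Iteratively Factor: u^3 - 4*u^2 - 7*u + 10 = (u + 2)*(u^2 - 6*u + 5) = (u - 5)*(u + 2)*(u - 1)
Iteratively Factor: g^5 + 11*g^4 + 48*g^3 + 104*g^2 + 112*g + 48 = (g + 2)*(g^4 + 9*g^3 + 30*g^2 + 44*g + 24) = (g + 2)^2*(g^3 + 7*g^2 + 16*g + 12) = (g + 2)^2*(g + 3)*(g^2 + 4*g + 4) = (g + 2)^3*(g + 3)*(g + 2)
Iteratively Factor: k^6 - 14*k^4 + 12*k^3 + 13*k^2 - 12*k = (k - 1)*(k^5 + k^4 - 13*k^3 - k^2 + 12*k) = (k - 3)*(k - 1)*(k^4 + 4*k^3 - k^2 - 4*k) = (k - 3)*(k - 1)^2*(k^3 + 5*k^2 + 4*k) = k*(k - 3)*(k - 1)^2*(k^2 + 5*k + 4) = k*(k - 3)*(k - 1)^2*(k + 1)*(k + 4)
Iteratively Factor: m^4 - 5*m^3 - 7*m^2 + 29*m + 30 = (m - 5)*(m^3 - 7*m - 6) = (m - 5)*(m + 2)*(m^2 - 2*m - 3) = (m - 5)*(m - 3)*(m + 2)*(m + 1)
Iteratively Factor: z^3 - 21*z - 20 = (z + 4)*(z^2 - 4*z - 5) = (z + 1)*(z + 4)*(z - 5)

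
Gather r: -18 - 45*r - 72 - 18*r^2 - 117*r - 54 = -18*r^2 - 162*r - 144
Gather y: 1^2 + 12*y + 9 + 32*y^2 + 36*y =32*y^2 + 48*y + 10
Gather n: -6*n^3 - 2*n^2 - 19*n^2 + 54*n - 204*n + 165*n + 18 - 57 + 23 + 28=-6*n^3 - 21*n^2 + 15*n + 12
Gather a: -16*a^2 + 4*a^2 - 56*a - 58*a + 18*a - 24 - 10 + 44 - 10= -12*a^2 - 96*a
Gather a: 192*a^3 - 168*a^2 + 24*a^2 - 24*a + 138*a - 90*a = 192*a^3 - 144*a^2 + 24*a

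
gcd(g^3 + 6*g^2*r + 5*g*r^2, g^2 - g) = g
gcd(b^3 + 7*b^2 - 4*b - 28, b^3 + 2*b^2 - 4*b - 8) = b^2 - 4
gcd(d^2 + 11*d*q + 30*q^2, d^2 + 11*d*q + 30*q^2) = d^2 + 11*d*q + 30*q^2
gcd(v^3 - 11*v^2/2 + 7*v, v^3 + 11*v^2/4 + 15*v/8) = v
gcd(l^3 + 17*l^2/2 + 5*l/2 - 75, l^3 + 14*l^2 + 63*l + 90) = l^2 + 11*l + 30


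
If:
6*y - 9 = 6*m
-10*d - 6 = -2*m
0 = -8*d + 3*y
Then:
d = -27/14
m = -93/14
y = -36/7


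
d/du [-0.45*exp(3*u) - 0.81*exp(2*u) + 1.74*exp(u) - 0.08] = (-1.35*exp(2*u) - 1.62*exp(u) + 1.74)*exp(u)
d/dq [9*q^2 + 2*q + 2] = 18*q + 2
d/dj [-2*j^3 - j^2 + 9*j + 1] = -6*j^2 - 2*j + 9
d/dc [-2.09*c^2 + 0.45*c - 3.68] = 0.45 - 4.18*c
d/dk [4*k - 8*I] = 4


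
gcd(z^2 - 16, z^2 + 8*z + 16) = z + 4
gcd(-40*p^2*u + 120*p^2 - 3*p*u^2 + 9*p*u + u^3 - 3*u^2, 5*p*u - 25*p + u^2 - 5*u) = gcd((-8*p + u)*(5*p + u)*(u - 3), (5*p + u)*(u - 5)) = 5*p + u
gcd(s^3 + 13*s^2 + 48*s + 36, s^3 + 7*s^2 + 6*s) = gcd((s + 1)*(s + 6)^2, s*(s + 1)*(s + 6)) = s^2 + 7*s + 6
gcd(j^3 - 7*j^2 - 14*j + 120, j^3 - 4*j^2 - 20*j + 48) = j^2 - 2*j - 24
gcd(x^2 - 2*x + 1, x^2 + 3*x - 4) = x - 1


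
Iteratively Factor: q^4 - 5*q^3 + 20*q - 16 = (q - 4)*(q^3 - q^2 - 4*q + 4) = (q - 4)*(q + 2)*(q^2 - 3*q + 2) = (q - 4)*(q - 1)*(q + 2)*(q - 2)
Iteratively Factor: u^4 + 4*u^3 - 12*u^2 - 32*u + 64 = (u - 2)*(u^3 + 6*u^2 - 32) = (u - 2)*(u + 4)*(u^2 + 2*u - 8) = (u - 2)^2*(u + 4)*(u + 4)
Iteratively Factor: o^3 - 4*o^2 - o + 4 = (o - 4)*(o^2 - 1) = (o - 4)*(o - 1)*(o + 1)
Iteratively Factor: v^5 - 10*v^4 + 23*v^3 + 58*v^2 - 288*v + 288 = (v - 3)*(v^4 - 7*v^3 + 2*v^2 + 64*v - 96) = (v - 3)*(v - 2)*(v^3 - 5*v^2 - 8*v + 48) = (v - 4)*(v - 3)*(v - 2)*(v^2 - v - 12) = (v - 4)*(v - 3)*(v - 2)*(v + 3)*(v - 4)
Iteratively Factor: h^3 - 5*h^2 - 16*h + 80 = (h - 5)*(h^2 - 16) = (h - 5)*(h - 4)*(h + 4)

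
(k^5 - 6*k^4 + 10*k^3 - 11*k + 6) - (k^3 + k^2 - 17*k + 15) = k^5 - 6*k^4 + 9*k^3 - k^2 + 6*k - 9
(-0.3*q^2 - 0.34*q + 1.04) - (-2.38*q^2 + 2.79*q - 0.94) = 2.08*q^2 - 3.13*q + 1.98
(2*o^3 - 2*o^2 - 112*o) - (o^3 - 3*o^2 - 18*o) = o^3 + o^2 - 94*o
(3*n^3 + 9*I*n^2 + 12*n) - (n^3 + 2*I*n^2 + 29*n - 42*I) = 2*n^3 + 7*I*n^2 - 17*n + 42*I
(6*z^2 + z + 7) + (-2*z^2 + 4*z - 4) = 4*z^2 + 5*z + 3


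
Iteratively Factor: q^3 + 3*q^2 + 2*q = (q)*(q^2 + 3*q + 2) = q*(q + 2)*(q + 1)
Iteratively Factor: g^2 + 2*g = (g + 2)*(g)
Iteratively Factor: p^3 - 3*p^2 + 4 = (p - 2)*(p^2 - p - 2) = (p - 2)^2*(p + 1)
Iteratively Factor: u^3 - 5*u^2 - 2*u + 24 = (u + 2)*(u^2 - 7*u + 12) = (u - 4)*(u + 2)*(u - 3)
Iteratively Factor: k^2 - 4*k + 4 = (k - 2)*(k - 2)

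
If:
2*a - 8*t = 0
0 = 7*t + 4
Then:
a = -16/7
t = -4/7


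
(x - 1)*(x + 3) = x^2 + 2*x - 3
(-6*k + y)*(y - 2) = -6*k*y + 12*k + y^2 - 2*y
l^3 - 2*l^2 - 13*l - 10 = (l - 5)*(l + 1)*(l + 2)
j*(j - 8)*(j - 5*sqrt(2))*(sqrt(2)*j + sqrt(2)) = sqrt(2)*j^4 - 10*j^3 - 7*sqrt(2)*j^3 - 8*sqrt(2)*j^2 + 70*j^2 + 80*j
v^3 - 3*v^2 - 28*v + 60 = (v - 6)*(v - 2)*(v + 5)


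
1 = 1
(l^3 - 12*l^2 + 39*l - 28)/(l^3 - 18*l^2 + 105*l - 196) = (l - 1)/(l - 7)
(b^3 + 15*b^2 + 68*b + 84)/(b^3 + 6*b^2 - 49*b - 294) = (b + 2)/(b - 7)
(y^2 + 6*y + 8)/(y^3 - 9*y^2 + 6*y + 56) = (y + 4)/(y^2 - 11*y + 28)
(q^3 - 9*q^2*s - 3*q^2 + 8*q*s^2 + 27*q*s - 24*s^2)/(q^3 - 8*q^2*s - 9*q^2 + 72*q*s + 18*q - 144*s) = (q - s)/(q - 6)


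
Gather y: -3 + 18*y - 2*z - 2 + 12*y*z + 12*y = y*(12*z + 30) - 2*z - 5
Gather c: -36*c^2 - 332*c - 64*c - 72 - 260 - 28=-36*c^2 - 396*c - 360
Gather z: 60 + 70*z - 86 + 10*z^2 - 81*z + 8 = 10*z^2 - 11*z - 18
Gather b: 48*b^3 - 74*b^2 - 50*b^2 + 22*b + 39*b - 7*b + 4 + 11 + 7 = 48*b^3 - 124*b^2 + 54*b + 22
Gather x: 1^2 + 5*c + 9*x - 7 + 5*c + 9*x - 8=10*c + 18*x - 14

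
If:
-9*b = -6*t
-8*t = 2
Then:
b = -1/6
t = -1/4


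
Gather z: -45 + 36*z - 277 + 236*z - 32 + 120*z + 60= 392*z - 294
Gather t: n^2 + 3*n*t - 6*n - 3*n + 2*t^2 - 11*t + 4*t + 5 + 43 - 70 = n^2 - 9*n + 2*t^2 + t*(3*n - 7) - 22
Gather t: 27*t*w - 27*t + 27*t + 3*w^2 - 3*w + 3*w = 27*t*w + 3*w^2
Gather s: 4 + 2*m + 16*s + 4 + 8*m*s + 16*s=2*m + s*(8*m + 32) + 8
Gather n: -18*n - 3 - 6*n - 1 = -24*n - 4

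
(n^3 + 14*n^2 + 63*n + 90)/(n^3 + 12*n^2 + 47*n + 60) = (n + 6)/(n + 4)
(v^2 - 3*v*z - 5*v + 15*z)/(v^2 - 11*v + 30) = (v - 3*z)/(v - 6)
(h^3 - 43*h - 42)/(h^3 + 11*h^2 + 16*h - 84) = (h^2 - 6*h - 7)/(h^2 + 5*h - 14)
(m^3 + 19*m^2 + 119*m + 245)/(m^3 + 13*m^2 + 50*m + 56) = (m^2 + 12*m + 35)/(m^2 + 6*m + 8)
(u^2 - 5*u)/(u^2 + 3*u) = (u - 5)/(u + 3)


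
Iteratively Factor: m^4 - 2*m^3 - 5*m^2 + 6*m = (m - 1)*(m^3 - m^2 - 6*m) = (m - 1)*(m + 2)*(m^2 - 3*m) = (m - 3)*(m - 1)*(m + 2)*(m)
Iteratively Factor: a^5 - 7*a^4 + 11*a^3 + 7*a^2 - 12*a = (a)*(a^4 - 7*a^3 + 11*a^2 + 7*a - 12) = a*(a - 3)*(a^3 - 4*a^2 - a + 4) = a*(a - 3)*(a + 1)*(a^2 - 5*a + 4) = a*(a - 3)*(a - 1)*(a + 1)*(a - 4)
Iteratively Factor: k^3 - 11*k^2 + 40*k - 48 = (k - 4)*(k^2 - 7*k + 12) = (k - 4)*(k - 3)*(k - 4)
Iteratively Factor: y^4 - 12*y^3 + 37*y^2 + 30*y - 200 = (y - 5)*(y^3 - 7*y^2 + 2*y + 40) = (y - 5)^2*(y^2 - 2*y - 8) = (y - 5)^2*(y + 2)*(y - 4)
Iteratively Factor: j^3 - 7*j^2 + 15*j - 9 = (j - 3)*(j^2 - 4*j + 3) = (j - 3)^2*(j - 1)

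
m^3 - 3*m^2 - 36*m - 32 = (m - 8)*(m + 1)*(m + 4)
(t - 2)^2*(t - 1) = t^3 - 5*t^2 + 8*t - 4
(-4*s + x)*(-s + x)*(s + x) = 4*s^3 - s^2*x - 4*s*x^2 + x^3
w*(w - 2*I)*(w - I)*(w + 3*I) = w^4 + 7*w^2 - 6*I*w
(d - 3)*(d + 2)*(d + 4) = d^3 + 3*d^2 - 10*d - 24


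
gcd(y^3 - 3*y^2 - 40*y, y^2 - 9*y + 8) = y - 8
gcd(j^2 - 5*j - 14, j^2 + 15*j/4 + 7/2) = j + 2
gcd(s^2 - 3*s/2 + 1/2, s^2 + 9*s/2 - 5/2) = s - 1/2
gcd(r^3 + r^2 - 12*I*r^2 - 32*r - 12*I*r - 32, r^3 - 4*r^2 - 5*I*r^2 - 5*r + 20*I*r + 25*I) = r + 1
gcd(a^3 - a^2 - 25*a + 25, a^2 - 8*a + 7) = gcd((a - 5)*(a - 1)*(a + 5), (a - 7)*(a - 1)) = a - 1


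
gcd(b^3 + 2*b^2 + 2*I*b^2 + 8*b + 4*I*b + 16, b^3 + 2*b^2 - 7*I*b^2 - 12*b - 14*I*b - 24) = b + 2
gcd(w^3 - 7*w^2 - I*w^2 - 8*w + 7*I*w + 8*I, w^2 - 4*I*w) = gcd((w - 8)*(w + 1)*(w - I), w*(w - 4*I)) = 1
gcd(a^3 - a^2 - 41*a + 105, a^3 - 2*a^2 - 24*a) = 1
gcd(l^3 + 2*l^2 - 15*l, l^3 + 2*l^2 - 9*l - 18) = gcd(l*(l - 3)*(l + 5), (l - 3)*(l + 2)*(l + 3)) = l - 3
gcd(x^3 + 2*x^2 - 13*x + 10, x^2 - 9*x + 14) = x - 2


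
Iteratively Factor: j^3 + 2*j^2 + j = (j)*(j^2 + 2*j + 1) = j*(j + 1)*(j + 1)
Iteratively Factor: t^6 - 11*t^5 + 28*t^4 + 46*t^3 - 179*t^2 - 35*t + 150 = (t - 5)*(t^5 - 6*t^4 - 2*t^3 + 36*t^2 + t - 30) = (t - 5)*(t - 1)*(t^4 - 5*t^3 - 7*t^2 + 29*t + 30) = (t - 5)*(t - 3)*(t - 1)*(t^3 - 2*t^2 - 13*t - 10) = (t - 5)*(t - 3)*(t - 1)*(t + 2)*(t^2 - 4*t - 5) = (t - 5)^2*(t - 3)*(t - 1)*(t + 2)*(t + 1)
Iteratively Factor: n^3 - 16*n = (n)*(n^2 - 16) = n*(n - 4)*(n + 4)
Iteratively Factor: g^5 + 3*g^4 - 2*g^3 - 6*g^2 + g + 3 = (g + 1)*(g^4 + 2*g^3 - 4*g^2 - 2*g + 3) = (g - 1)*(g + 1)*(g^3 + 3*g^2 - g - 3) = (g - 1)^2*(g + 1)*(g^2 + 4*g + 3) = (g - 1)^2*(g + 1)*(g + 3)*(g + 1)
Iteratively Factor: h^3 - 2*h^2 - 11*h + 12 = (h + 3)*(h^2 - 5*h + 4) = (h - 4)*(h + 3)*(h - 1)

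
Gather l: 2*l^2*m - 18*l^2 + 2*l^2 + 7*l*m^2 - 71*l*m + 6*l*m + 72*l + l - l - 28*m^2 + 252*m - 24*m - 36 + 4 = l^2*(2*m - 16) + l*(7*m^2 - 65*m + 72) - 28*m^2 + 228*m - 32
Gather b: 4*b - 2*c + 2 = 4*b - 2*c + 2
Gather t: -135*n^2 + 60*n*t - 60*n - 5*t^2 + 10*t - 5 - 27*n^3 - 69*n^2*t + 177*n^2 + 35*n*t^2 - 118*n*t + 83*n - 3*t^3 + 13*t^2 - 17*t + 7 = -27*n^3 + 42*n^2 + 23*n - 3*t^3 + t^2*(35*n + 8) + t*(-69*n^2 - 58*n - 7) + 2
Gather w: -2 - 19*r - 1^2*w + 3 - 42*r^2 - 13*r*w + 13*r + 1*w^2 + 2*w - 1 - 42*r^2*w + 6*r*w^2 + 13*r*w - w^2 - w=-42*r^2*w - 42*r^2 + 6*r*w^2 - 6*r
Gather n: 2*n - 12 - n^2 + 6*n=-n^2 + 8*n - 12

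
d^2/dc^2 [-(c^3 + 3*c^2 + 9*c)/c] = -2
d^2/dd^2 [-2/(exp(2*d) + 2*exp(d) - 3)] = 4*(-4*(exp(d) + 1)^2*exp(d) + (2*exp(d) + 1)*(exp(2*d) + 2*exp(d) - 3))*exp(d)/(exp(2*d) + 2*exp(d) - 3)^3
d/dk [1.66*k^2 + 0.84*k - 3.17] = 3.32*k + 0.84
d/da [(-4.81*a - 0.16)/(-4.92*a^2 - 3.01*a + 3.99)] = (23.6652*a^2 + 14.4781*a - (4.81*a + 0.16)*(9.84*a + 3.01) - 19.1919)/(4.92*a^2 + 3.01*a - 3.99)^2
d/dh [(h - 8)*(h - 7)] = 2*h - 15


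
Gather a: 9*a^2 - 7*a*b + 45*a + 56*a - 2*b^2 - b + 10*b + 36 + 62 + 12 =9*a^2 + a*(101 - 7*b) - 2*b^2 + 9*b + 110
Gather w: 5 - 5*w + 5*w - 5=0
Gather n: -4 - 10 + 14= 0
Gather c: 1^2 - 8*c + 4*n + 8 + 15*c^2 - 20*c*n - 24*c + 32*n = 15*c^2 + c*(-20*n - 32) + 36*n + 9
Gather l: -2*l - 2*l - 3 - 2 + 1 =-4*l - 4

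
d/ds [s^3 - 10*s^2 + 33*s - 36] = 3*s^2 - 20*s + 33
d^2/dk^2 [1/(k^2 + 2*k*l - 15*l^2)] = 2*(-k^2 - 2*k*l + 15*l^2 + 4*(k + l)^2)/(k^2 + 2*k*l - 15*l^2)^3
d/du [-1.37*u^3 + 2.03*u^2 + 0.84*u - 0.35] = -4.11*u^2 + 4.06*u + 0.84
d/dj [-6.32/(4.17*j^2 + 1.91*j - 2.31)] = (52.7088*j + 12.0712)/(4.17*j^2 + 1.91*j - 2.31)^2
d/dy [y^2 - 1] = 2*y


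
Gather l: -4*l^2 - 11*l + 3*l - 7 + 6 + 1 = -4*l^2 - 8*l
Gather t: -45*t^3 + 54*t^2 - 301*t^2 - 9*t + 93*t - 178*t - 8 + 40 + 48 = -45*t^3 - 247*t^2 - 94*t + 80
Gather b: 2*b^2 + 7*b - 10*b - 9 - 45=2*b^2 - 3*b - 54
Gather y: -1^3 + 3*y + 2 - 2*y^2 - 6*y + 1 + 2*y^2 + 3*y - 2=0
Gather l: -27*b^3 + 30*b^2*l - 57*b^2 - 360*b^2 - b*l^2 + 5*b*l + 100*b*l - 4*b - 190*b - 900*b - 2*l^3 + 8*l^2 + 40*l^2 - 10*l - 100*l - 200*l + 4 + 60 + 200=-27*b^3 - 417*b^2 - 1094*b - 2*l^3 + l^2*(48 - b) + l*(30*b^2 + 105*b - 310) + 264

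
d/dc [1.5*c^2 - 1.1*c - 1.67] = 3.0*c - 1.1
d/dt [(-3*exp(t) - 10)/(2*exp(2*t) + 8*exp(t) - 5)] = (6*exp(2*t) + 40*exp(t) + 95)*exp(t)/(4*exp(4*t) + 32*exp(3*t) + 44*exp(2*t) - 80*exp(t) + 25)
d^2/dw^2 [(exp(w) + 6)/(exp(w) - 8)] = 14*(exp(w) + 8)*exp(w)/(exp(3*w) - 24*exp(2*w) + 192*exp(w) - 512)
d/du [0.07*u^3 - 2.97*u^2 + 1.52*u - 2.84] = 0.21*u^2 - 5.94*u + 1.52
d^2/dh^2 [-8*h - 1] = 0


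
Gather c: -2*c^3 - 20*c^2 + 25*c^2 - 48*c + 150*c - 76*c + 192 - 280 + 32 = -2*c^3 + 5*c^2 + 26*c - 56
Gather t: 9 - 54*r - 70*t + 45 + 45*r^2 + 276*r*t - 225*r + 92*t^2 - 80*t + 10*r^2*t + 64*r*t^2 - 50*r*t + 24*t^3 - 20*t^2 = 45*r^2 - 279*r + 24*t^3 + t^2*(64*r + 72) + t*(10*r^2 + 226*r - 150) + 54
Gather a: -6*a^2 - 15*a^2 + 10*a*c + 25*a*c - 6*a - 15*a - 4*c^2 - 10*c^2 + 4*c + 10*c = -21*a^2 + a*(35*c - 21) - 14*c^2 + 14*c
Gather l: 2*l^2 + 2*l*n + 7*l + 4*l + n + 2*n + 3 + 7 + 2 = 2*l^2 + l*(2*n + 11) + 3*n + 12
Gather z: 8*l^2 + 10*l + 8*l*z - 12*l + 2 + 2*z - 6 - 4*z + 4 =8*l^2 - 2*l + z*(8*l - 2)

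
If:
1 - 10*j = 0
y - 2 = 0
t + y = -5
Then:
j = 1/10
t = -7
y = 2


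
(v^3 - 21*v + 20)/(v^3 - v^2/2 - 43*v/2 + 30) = 2*(v - 1)/(2*v - 3)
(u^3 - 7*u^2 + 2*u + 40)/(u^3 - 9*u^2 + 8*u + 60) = (u - 4)/(u - 6)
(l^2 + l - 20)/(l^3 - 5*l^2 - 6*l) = (-l^2 - l + 20)/(l*(-l^2 + 5*l + 6))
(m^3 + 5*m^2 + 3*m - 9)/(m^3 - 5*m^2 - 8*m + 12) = (m^2 + 6*m + 9)/(m^2 - 4*m - 12)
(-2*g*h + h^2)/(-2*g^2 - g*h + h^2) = h/(g + h)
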